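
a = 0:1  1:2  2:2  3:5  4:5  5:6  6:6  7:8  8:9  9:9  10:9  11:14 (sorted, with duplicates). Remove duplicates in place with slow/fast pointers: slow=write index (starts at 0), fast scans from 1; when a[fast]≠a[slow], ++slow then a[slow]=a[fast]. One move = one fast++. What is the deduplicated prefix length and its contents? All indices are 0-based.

slow=0 fast=1: a[fast]=2≠a[slow]=1 write a[1]=2, slow++,fast++
slow=1 fast=2: a[fast]=2=a[slow] dup, fast++
slow=1 fast=3: a[fast]=5≠a[slow]=2 write a[2]=5, slow++,fast++
slow=2 fast=4: a[fast]=5=a[slow] dup, fast++
slow=2 fast=5: a[fast]=6≠a[slow]=5 write a[3]=6, slow++,fast++
slow=3 fast=6: a[fast]=6=a[slow] dup, fast++
slow=3 fast=7: a[fast]=8≠a[slow]=6 write a[4]=8, slow++,fast++
slow=4 fast=8: a[fast]=9≠a[slow]=8 write a[5]=9, slow++,fast++
slow=5 fast=9: a[fast]=9=a[slow] dup, fast++
slow=5 fast=10: a[fast]=9=a[slow] dup, fast++
slow=5 fast=11: a[fast]=14≠a[slow]=9 write a[6]=14, slow++,fast++

length 7; prefix = [1, 2, 5, 6, 8, 9, 14]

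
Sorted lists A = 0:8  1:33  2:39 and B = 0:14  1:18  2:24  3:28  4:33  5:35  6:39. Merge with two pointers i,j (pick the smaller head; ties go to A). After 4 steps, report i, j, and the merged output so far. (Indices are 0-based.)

i=1, j=3, merged so far=[8, 14, 18, 24]

i=0 j=0: A[i]=8<=B[j]=14 take 8, i++
i=1 j=0: A[i]=33>B[j]=14 take 14, j++
i=1 j=1: A[i]=33>B[j]=18 take 18, j++
i=1 j=2: A[i]=33>B[j]=24 take 24, j++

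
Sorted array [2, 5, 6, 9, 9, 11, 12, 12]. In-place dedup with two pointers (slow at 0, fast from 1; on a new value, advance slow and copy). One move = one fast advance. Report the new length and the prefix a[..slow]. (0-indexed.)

length 6; prefix = [2, 5, 6, 9, 11, 12]

slow=0 fast=1: a[fast]=5≠a[slow]=2 write a[1]=5, slow++,fast++
slow=1 fast=2: a[fast]=6≠a[slow]=5 write a[2]=6, slow++,fast++
slow=2 fast=3: a[fast]=9≠a[slow]=6 write a[3]=9, slow++,fast++
slow=3 fast=4: a[fast]=9=a[slow] dup, fast++
slow=3 fast=5: a[fast]=11≠a[slow]=9 write a[4]=11, slow++,fast++
slow=4 fast=6: a[fast]=12≠a[slow]=11 write a[5]=12, slow++,fast++
slow=5 fast=7: a[fast]=12=a[slow] dup, fast++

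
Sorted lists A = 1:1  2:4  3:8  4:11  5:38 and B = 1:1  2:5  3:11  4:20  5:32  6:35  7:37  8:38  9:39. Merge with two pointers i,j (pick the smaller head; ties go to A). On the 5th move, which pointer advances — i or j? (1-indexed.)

i

i=1 j=1: A[i]=1<=B[j]=1 take 1, i++
i=2 j=1: A[i]=4>B[j]=1 take 1, j++
i=2 j=2: A[i]=4<=B[j]=5 take 4, i++
i=3 j=2: A[i]=8>B[j]=5 take 5, j++
i=3 j=3: A[i]=8<=B[j]=11 take 8, i++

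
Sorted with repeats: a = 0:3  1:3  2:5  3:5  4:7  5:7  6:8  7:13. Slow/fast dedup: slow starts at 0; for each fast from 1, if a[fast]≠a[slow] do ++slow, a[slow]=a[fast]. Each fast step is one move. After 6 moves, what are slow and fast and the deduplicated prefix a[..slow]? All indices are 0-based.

slow=0 fast=1: a[fast]=3=a[slow] dup, fast++
slow=0 fast=2: a[fast]=5≠a[slow]=3 write a[1]=5, slow++,fast++
slow=1 fast=3: a[fast]=5=a[slow] dup, fast++
slow=1 fast=4: a[fast]=7≠a[slow]=5 write a[2]=7, slow++,fast++
slow=2 fast=5: a[fast]=7=a[slow] dup, fast++
slow=2 fast=6: a[fast]=8≠a[slow]=7 write a[3]=8, slow++,fast++

slow=3, fast=7, prefix=[3, 5, 7, 8]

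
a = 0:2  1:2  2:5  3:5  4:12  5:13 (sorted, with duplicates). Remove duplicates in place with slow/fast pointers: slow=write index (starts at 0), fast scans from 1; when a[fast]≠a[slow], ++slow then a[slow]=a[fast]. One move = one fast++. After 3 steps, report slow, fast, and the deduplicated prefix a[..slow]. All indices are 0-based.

slow=1, fast=4, prefix=[2, 5]

slow=0 fast=1: a[fast]=2=a[slow] dup, fast++
slow=0 fast=2: a[fast]=5≠a[slow]=2 write a[1]=5, slow++,fast++
slow=1 fast=3: a[fast]=5=a[slow] dup, fast++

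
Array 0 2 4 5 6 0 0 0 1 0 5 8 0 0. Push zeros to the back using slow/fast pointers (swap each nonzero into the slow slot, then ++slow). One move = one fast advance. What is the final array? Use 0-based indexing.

[2, 4, 5, 6, 1, 5, 8, 0, 0, 0, 0, 0, 0, 0]

slow=0 fast=0: a[fast]=0, fast++
slow=0 fast=1: a[fast]=2≠0 swap→a[0]=2, slow++,fast++
slow=1 fast=2: a[fast]=4≠0 swap→a[1]=4, slow++,fast++
slow=2 fast=3: a[fast]=5≠0 swap→a[2]=5, slow++,fast++
slow=3 fast=4: a[fast]=6≠0 swap→a[3]=6, slow++,fast++
slow=4 fast=5: a[fast]=0, fast++
slow=4 fast=6: a[fast]=0, fast++
slow=4 fast=7: a[fast]=0, fast++
slow=4 fast=8: a[fast]=1≠0 swap→a[4]=1, slow++,fast++
slow=5 fast=9: a[fast]=0, fast++
slow=5 fast=10: a[fast]=5≠0 swap→a[5]=5, slow++,fast++
slow=6 fast=11: a[fast]=8≠0 swap→a[6]=8, slow++,fast++
slow=7 fast=12: a[fast]=0, fast++
slow=7 fast=13: a[fast]=0, fast++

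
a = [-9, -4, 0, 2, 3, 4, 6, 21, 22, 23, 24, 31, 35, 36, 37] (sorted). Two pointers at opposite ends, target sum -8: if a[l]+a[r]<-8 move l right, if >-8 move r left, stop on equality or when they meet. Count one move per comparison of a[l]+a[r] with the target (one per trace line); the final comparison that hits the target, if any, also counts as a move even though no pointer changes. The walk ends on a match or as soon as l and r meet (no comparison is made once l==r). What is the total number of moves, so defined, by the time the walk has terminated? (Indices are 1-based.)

[1,15] -9+37=28 >-8 → r--
[1,14] -9+36=27 >-8 → r--
[1,13] -9+35=26 >-8 → r--
[1,12] -9+31=22 >-8 → r--
[1,11] -9+24=15 >-8 → r--
[1,10] -9+23=14 >-8 → r--
[1,9] -9+22=13 >-8 → r--
[1,8] -9+21=12 >-8 → r--
[1,7] -9+6=-3 >-8 → r--
[1,6] -9+4=-5 >-8 → r--
[1,5] -9+3=-6 >-8 → r--
[1,4] -9+2=-7 >-8 → r--
[1,3] -9+0=-9 <-8 → l++
[2,3] -4+0=-4 >-8 → r--

14 moves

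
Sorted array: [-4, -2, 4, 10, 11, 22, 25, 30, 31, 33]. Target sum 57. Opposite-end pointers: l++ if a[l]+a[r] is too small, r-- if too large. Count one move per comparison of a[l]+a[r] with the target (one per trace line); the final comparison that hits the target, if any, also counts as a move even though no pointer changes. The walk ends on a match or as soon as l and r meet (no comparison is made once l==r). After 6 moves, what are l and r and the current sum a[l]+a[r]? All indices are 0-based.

l=0 r=9: -4+33=29 <57, l++
l=1 r=9: -2+33=31 <57, l++
l=2 r=9: 4+33=37 <57, l++
l=3 r=9: 10+33=43 <57, l++
l=4 r=9: 11+33=44 <57, l++
l=5 r=9: 22+33=55 <57, l++

l=6, r=9, sum=58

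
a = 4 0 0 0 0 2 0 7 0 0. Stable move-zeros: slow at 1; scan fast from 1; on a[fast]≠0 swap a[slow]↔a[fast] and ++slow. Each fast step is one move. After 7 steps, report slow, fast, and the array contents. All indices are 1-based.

slow=3, fast=8, a=[4, 2, 0, 0, 0, 0, 0, 7, 0, 0]

slow=1 fast=1: a[fast]=4≠0 swap→a[1]=4, slow++,fast++
slow=2 fast=2: a[fast]=0, fast++
slow=2 fast=3: a[fast]=0, fast++
slow=2 fast=4: a[fast]=0, fast++
slow=2 fast=5: a[fast]=0, fast++
slow=2 fast=6: a[fast]=2≠0 swap→a[2]=2, slow++,fast++
slow=3 fast=7: a[fast]=0, fast++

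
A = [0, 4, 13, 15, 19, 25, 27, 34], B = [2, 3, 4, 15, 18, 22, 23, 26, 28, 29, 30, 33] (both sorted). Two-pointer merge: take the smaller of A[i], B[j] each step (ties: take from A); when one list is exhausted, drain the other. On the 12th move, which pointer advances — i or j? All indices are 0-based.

i=0 j=0: A[i]=0<=B[j]=2 take 0, i++
i=1 j=0: A[i]=4>B[j]=2 take 2, j++
i=1 j=1: A[i]=4>B[j]=3 take 3, j++
i=1 j=2: A[i]=4<=B[j]=4 take 4, i++
i=2 j=2: A[i]=13>B[j]=4 take 4, j++
i=2 j=3: A[i]=13<=B[j]=15 take 13, i++
i=3 j=3: A[i]=15<=B[j]=15 take 15, i++
i=4 j=3: A[i]=19>B[j]=15 take 15, j++
i=4 j=4: A[i]=19>B[j]=18 take 18, j++
i=4 j=5: A[i]=19<=B[j]=22 take 19, i++
i=5 j=5: A[i]=25>B[j]=22 take 22, j++
i=5 j=6: A[i]=25>B[j]=23 take 23, j++

j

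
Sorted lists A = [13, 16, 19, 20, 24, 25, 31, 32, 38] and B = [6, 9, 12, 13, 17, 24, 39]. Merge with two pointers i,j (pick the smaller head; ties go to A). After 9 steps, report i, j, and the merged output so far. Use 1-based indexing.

i=5, j=6, merged so far=[6, 9, 12, 13, 13, 16, 17, 19, 20]

i=1 j=1: A[i]=13>B[j]=6 take 6, j++
i=1 j=2: A[i]=13>B[j]=9 take 9, j++
i=1 j=3: A[i]=13>B[j]=12 take 12, j++
i=1 j=4: A[i]=13<=B[j]=13 take 13, i++
i=2 j=4: A[i]=16>B[j]=13 take 13, j++
i=2 j=5: A[i]=16<=B[j]=17 take 16, i++
i=3 j=5: A[i]=19>B[j]=17 take 17, j++
i=3 j=6: A[i]=19<=B[j]=24 take 19, i++
i=4 j=6: A[i]=20<=B[j]=24 take 20, i++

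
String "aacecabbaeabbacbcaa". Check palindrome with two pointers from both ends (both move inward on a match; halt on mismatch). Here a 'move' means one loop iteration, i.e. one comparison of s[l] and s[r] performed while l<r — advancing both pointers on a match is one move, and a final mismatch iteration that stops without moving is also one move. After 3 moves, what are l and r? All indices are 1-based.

l=4, r=16

[1,19] 'a'=='a' → l++,r--
[2,18] 'a'=='a' → l++,r--
[3,17] 'c'=='c' → l++,r--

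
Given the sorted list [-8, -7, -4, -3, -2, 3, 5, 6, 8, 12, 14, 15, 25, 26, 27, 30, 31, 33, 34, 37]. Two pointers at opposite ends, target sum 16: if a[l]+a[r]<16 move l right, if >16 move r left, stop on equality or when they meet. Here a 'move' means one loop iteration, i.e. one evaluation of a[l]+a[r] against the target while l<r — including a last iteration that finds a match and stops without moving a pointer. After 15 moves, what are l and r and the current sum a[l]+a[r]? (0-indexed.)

l=5, r=9, sum=15

[0,19] -8+37=29 >16 → r--
[0,18] -8+34=26 >16 → r--
[0,17] -8+33=25 >16 → r--
[0,16] -8+31=23 >16 → r--
[0,15] -8+30=22 >16 → r--
[0,14] -8+27=19 >16 → r--
[0,13] -8+26=18 >16 → r--
[0,12] -8+25=17 >16 → r--
[0,11] -8+15=7 <16 → l++
[1,11] -7+15=8 <16 → l++
[2,11] -4+15=11 <16 → l++
[3,11] -3+15=12 <16 → l++
[4,11] -2+15=13 <16 → l++
[5,11] 3+15=18 >16 → r--
[5,10] 3+14=17 >16 → r--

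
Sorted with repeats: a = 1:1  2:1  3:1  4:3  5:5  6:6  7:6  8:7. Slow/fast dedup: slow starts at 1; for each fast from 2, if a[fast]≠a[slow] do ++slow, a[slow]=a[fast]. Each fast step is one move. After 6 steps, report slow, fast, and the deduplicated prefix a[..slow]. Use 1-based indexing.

slow=4, fast=8, prefix=[1, 3, 5, 6]

slow=1 fast=2: a[fast]=1=a[slow] dup, fast++
slow=1 fast=3: a[fast]=1=a[slow] dup, fast++
slow=1 fast=4: a[fast]=3≠a[slow]=1 write a[2]=3, slow++,fast++
slow=2 fast=5: a[fast]=5≠a[slow]=3 write a[3]=5, slow++,fast++
slow=3 fast=6: a[fast]=6≠a[slow]=5 write a[4]=6, slow++,fast++
slow=4 fast=7: a[fast]=6=a[slow] dup, fast++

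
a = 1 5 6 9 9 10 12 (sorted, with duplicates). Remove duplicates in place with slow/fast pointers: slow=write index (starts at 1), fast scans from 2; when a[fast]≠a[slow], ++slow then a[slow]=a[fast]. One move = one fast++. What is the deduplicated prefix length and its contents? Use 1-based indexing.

length 6; prefix = [1, 5, 6, 9, 10, 12]

(s=1,f=2) a[fast]=5≠a[slow]=1 write a[2]=5 → slow++,fast++
(s=2,f=3) a[fast]=6≠a[slow]=5 write a[3]=6 → slow++,fast++
(s=3,f=4) a[fast]=9≠a[slow]=6 write a[4]=9 → slow++,fast++
(s=4,f=5) a[fast]=9=a[slow] dup → fast++
(s=4,f=6) a[fast]=10≠a[slow]=9 write a[5]=10 → slow++,fast++
(s=5,f=7) a[fast]=12≠a[slow]=10 write a[6]=12 → slow++,fast++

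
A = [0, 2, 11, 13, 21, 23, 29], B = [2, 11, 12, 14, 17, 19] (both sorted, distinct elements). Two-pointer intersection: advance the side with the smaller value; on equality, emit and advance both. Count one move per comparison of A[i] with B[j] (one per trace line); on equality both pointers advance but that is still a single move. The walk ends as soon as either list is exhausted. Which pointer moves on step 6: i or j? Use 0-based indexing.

[i=0,j=0] 0<2 → i++
[i=1,j=0] 2==2 emit → i++,j++
[i=2,j=1] 11==11 emit → i++,j++
[i=3,j=2] 13>12 → j++
[i=3,j=3] 13<14 → i++
[i=4,j=3] 21>14 → j++

j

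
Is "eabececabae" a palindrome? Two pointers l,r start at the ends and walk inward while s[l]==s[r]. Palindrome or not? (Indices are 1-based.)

not a palindrome (mismatch at 4,8)

[1,11] 'e'=='e' → l++,r--
[2,10] 'a'=='a' → l++,r--
[3,9] 'b'=='b' → l++,r--
[4,8] 'e'!='a' → stop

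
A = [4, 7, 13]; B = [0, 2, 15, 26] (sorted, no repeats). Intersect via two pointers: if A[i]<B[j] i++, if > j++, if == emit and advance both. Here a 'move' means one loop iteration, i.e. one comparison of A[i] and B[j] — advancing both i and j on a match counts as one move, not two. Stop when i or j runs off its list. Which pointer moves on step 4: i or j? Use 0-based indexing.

i=0 j=0: 4>0, j++
i=0 j=1: 4>2, j++
i=0 j=2: 4<15, i++
i=1 j=2: 7<15, i++

i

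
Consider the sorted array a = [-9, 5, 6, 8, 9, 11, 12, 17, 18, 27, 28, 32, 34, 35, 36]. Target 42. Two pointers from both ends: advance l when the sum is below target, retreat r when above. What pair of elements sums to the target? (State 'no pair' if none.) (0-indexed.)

l=0 r=14: -9+36=27 <42, l++
l=1 r=14: 5+36=41 <42, l++
l=2 r=14: 6+36=42, found

(6, 36)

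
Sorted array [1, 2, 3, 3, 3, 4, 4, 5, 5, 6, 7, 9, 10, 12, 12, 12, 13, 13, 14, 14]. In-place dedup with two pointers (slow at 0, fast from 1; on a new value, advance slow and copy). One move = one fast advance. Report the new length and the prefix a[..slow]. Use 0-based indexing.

length 12; prefix = [1, 2, 3, 4, 5, 6, 7, 9, 10, 12, 13, 14]

slow=0 fast=1: a[fast]=2≠a[slow]=1 write a[1]=2, slow++,fast++
slow=1 fast=2: a[fast]=3≠a[slow]=2 write a[2]=3, slow++,fast++
slow=2 fast=3: a[fast]=3=a[slow] dup, fast++
slow=2 fast=4: a[fast]=3=a[slow] dup, fast++
slow=2 fast=5: a[fast]=4≠a[slow]=3 write a[3]=4, slow++,fast++
slow=3 fast=6: a[fast]=4=a[slow] dup, fast++
slow=3 fast=7: a[fast]=5≠a[slow]=4 write a[4]=5, slow++,fast++
slow=4 fast=8: a[fast]=5=a[slow] dup, fast++
slow=4 fast=9: a[fast]=6≠a[slow]=5 write a[5]=6, slow++,fast++
slow=5 fast=10: a[fast]=7≠a[slow]=6 write a[6]=7, slow++,fast++
slow=6 fast=11: a[fast]=9≠a[slow]=7 write a[7]=9, slow++,fast++
slow=7 fast=12: a[fast]=10≠a[slow]=9 write a[8]=10, slow++,fast++
slow=8 fast=13: a[fast]=12≠a[slow]=10 write a[9]=12, slow++,fast++
slow=9 fast=14: a[fast]=12=a[slow] dup, fast++
slow=9 fast=15: a[fast]=12=a[slow] dup, fast++
slow=9 fast=16: a[fast]=13≠a[slow]=12 write a[10]=13, slow++,fast++
slow=10 fast=17: a[fast]=13=a[slow] dup, fast++
slow=10 fast=18: a[fast]=14≠a[slow]=13 write a[11]=14, slow++,fast++
slow=11 fast=19: a[fast]=14=a[slow] dup, fast++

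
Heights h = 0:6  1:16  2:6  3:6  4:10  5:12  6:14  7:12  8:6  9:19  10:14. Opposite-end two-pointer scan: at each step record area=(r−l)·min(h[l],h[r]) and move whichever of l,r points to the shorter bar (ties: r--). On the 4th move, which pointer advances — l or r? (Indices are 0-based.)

[0,10] min(6,14)*10=60 best=60 * → l++
[1,10] min(16,14)*9=126 best=126 * → r--
[1,9] min(16,19)*8=128 best=128 * → l++
[2,9] min(6,19)*7=42 best=128 → l++

l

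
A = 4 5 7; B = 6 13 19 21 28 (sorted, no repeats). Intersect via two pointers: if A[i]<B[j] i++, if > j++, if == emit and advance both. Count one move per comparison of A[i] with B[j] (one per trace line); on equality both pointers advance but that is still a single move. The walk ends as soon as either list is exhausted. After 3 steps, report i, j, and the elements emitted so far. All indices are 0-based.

i=2, j=1, emitted=[]

i=0 j=0: 4<6, i++
i=1 j=0: 5<6, i++
i=2 j=0: 7>6, j++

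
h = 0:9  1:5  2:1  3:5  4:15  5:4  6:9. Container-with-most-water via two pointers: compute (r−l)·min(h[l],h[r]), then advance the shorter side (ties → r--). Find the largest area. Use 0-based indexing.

max area = 54

l=0 r=6: min(9,9)*6=54 best=54 *, r--
l=0 r=5: min(9,4)*5=20 best=54, r--
l=0 r=4: min(9,15)*4=36 best=54, l++
l=1 r=4: min(5,15)*3=15 best=54, l++
l=2 r=4: min(1,15)*2=2 best=54, l++
l=3 r=4: min(5,15)*1=5 best=54, l++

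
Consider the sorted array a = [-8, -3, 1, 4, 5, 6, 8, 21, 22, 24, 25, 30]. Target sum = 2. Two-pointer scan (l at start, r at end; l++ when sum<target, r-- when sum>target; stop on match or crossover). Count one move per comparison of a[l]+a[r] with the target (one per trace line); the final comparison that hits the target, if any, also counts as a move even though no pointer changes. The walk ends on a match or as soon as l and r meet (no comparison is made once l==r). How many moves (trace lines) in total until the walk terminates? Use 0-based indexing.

9 moves

l=0 r=11: -8+30=22 >2, r--
l=0 r=10: -8+25=17 >2, r--
l=0 r=9: -8+24=16 >2, r--
l=0 r=8: -8+22=14 >2, r--
l=0 r=7: -8+21=13 >2, r--
l=0 r=6: -8+8=0 <2, l++
l=1 r=6: -3+8=5 >2, r--
l=1 r=5: -3+6=3 >2, r--
l=1 r=4: -3+5=2, found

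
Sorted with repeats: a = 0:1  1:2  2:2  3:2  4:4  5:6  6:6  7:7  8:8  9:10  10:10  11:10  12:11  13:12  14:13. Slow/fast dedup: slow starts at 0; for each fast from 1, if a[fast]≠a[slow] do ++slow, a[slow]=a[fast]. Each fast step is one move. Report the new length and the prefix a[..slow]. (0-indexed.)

(s=0,f=1) a[fast]=2≠a[slow]=1 write a[1]=2 → slow++,fast++
(s=1,f=2) a[fast]=2=a[slow] dup → fast++
(s=1,f=3) a[fast]=2=a[slow] dup → fast++
(s=1,f=4) a[fast]=4≠a[slow]=2 write a[2]=4 → slow++,fast++
(s=2,f=5) a[fast]=6≠a[slow]=4 write a[3]=6 → slow++,fast++
(s=3,f=6) a[fast]=6=a[slow] dup → fast++
(s=3,f=7) a[fast]=7≠a[slow]=6 write a[4]=7 → slow++,fast++
(s=4,f=8) a[fast]=8≠a[slow]=7 write a[5]=8 → slow++,fast++
(s=5,f=9) a[fast]=10≠a[slow]=8 write a[6]=10 → slow++,fast++
(s=6,f=10) a[fast]=10=a[slow] dup → fast++
(s=6,f=11) a[fast]=10=a[slow] dup → fast++
(s=6,f=12) a[fast]=11≠a[slow]=10 write a[7]=11 → slow++,fast++
(s=7,f=13) a[fast]=12≠a[slow]=11 write a[8]=12 → slow++,fast++
(s=8,f=14) a[fast]=13≠a[slow]=12 write a[9]=13 → slow++,fast++

length 10; prefix = [1, 2, 4, 6, 7, 8, 10, 11, 12, 13]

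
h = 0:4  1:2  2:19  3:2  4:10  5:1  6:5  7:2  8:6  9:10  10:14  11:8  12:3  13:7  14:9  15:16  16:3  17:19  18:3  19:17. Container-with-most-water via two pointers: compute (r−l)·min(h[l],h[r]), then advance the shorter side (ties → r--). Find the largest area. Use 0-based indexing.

max area = 289

l=0 r=19: min(4,17)*19=76 best=76 *, l++
l=1 r=19: min(2,17)*18=36 best=76, l++
l=2 r=19: min(19,17)*17=289 best=289 *, r--
l=2 r=18: min(19,3)*16=48 best=289, r--
l=2 r=17: min(19,19)*15=285 best=289, r--
l=2 r=16: min(19,3)*14=42 best=289, r--
l=2 r=15: min(19,16)*13=208 best=289, r--
l=2 r=14: min(19,9)*12=108 best=289, r--
l=2 r=13: min(19,7)*11=77 best=289, r--
l=2 r=12: min(19,3)*10=30 best=289, r--
l=2 r=11: min(19,8)*9=72 best=289, r--
l=2 r=10: min(19,14)*8=112 best=289, r--
l=2 r=9: min(19,10)*7=70 best=289, r--
l=2 r=8: min(19,6)*6=36 best=289, r--
l=2 r=7: min(19,2)*5=10 best=289, r--
l=2 r=6: min(19,5)*4=20 best=289, r--
l=2 r=5: min(19,1)*3=3 best=289, r--
l=2 r=4: min(19,10)*2=20 best=289, r--
l=2 r=3: min(19,2)*1=2 best=289, r--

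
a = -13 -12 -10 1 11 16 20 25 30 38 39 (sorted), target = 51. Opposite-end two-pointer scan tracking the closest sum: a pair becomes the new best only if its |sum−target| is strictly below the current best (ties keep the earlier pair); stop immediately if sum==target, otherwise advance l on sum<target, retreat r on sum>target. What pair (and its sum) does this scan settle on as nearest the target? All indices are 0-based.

l=0 r=10: -13+39=26 d=25 *, l++
l=1 r=10: -12+39=27 d=24 *, l++
l=2 r=10: -10+39=29 d=22 *, l++
l=3 r=10: 1+39=40 d=11 *, l++
l=4 r=10: 11+39=50 d=1 *, l++
l=5 r=10: 16+39=55 d=4, r--
l=5 r=9: 16+38=54 d=3, r--
l=5 r=8: 16+30=46 d=5, l++
l=6 r=8: 20+30=50 d=1, l++
l=7 r=8: 25+30=55 d=4, r--

pair (11, 39) with sum 50 (|Δ|=1)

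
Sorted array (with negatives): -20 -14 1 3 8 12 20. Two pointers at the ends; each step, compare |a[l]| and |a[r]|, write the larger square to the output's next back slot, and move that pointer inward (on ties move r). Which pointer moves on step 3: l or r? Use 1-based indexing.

l=1 r=7: |-20|<=|20| out[7]=400, r--
l=1 r=6: |-20|>|12| out[6]=400, l++
l=2 r=6: |-14|>|12| out[5]=196, l++

l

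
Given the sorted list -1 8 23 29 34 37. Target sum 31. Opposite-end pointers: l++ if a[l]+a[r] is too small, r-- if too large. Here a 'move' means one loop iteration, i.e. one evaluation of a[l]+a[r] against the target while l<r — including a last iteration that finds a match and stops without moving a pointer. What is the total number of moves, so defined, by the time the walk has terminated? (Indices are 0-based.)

5 moves

l=0 r=5: -1+37=36 >31, r--
l=0 r=4: -1+34=33 >31, r--
l=0 r=3: -1+29=28 <31, l++
l=1 r=3: 8+29=37 >31, r--
l=1 r=2: 8+23=31, found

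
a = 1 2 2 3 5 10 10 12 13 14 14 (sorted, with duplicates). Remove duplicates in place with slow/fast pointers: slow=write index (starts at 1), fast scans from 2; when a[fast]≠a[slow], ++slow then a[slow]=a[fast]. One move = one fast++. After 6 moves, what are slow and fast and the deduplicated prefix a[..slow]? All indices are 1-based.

(s=1,f=2) a[fast]=2≠a[slow]=1 write a[2]=2 → slow++,fast++
(s=2,f=3) a[fast]=2=a[slow] dup → fast++
(s=2,f=4) a[fast]=3≠a[slow]=2 write a[3]=3 → slow++,fast++
(s=3,f=5) a[fast]=5≠a[slow]=3 write a[4]=5 → slow++,fast++
(s=4,f=6) a[fast]=10≠a[slow]=5 write a[5]=10 → slow++,fast++
(s=5,f=7) a[fast]=10=a[slow] dup → fast++

slow=5, fast=8, prefix=[1, 2, 3, 5, 10]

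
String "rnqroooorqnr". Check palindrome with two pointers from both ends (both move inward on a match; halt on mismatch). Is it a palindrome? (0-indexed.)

l=0 r=11: 'r'=='r', l++,r--
l=1 r=10: 'n'=='n', l++,r--
l=2 r=9: 'q'=='q', l++,r--
l=3 r=8: 'r'=='r', l++,r--
l=4 r=7: 'o'=='o', l++,r--
l=5 r=6: 'o'=='o', l++,r--

palindrome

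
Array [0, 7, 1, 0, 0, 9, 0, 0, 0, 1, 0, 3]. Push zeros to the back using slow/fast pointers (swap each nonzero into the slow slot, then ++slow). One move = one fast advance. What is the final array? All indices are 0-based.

[7, 1, 9, 1, 3, 0, 0, 0, 0, 0, 0, 0]

slow=0 fast=0: a[fast]=0, fast++
slow=0 fast=1: a[fast]=7≠0 swap→a[0]=7, slow++,fast++
slow=1 fast=2: a[fast]=1≠0 swap→a[1]=1, slow++,fast++
slow=2 fast=3: a[fast]=0, fast++
slow=2 fast=4: a[fast]=0, fast++
slow=2 fast=5: a[fast]=9≠0 swap→a[2]=9, slow++,fast++
slow=3 fast=6: a[fast]=0, fast++
slow=3 fast=7: a[fast]=0, fast++
slow=3 fast=8: a[fast]=0, fast++
slow=3 fast=9: a[fast]=1≠0 swap→a[3]=1, slow++,fast++
slow=4 fast=10: a[fast]=0, fast++
slow=4 fast=11: a[fast]=3≠0 swap→a[4]=3, slow++,fast++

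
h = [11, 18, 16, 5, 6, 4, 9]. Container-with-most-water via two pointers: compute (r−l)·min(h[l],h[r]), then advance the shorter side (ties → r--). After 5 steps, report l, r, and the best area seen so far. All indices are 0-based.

l=0 r=6: min(11,9)*6=54 best=54 *, r--
l=0 r=5: min(11,4)*5=20 best=54, r--
l=0 r=4: min(11,6)*4=24 best=54, r--
l=0 r=3: min(11,5)*3=15 best=54, r--
l=0 r=2: min(11,16)*2=22 best=54, l++

l=1, r=2, best area=54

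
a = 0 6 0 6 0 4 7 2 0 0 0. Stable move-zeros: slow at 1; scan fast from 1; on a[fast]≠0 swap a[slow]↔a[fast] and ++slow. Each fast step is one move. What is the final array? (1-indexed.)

(s=1,f=1) a[fast]=0 → fast++
(s=1,f=2) a[fast]=6≠0 swap→a[1]=6 → slow++,fast++
(s=2,f=3) a[fast]=0 → fast++
(s=2,f=4) a[fast]=6≠0 swap→a[2]=6 → slow++,fast++
(s=3,f=5) a[fast]=0 → fast++
(s=3,f=6) a[fast]=4≠0 swap→a[3]=4 → slow++,fast++
(s=4,f=7) a[fast]=7≠0 swap→a[4]=7 → slow++,fast++
(s=5,f=8) a[fast]=2≠0 swap→a[5]=2 → slow++,fast++
(s=6,f=9) a[fast]=0 → fast++
(s=6,f=10) a[fast]=0 → fast++
(s=6,f=11) a[fast]=0 → fast++

[6, 6, 4, 7, 2, 0, 0, 0, 0, 0, 0]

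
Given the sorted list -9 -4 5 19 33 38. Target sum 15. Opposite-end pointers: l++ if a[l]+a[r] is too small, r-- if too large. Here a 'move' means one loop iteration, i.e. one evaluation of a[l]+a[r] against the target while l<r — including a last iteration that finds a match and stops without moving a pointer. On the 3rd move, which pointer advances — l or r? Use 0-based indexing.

l

[0,5] -9+38=29 >15 → r--
[0,4] -9+33=24 >15 → r--
[0,3] -9+19=10 <15 → l++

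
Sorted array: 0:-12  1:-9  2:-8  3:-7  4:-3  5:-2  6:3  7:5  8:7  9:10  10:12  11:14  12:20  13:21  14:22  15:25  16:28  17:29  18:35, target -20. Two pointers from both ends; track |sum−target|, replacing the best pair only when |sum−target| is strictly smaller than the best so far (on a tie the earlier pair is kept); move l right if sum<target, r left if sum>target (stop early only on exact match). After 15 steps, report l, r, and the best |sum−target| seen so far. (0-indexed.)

[0,18] -12+35=23 d=43 * → r--
[0,17] -12+29=17 d=37 * → r--
[0,16] -12+28=16 d=36 * → r--
[0,15] -12+25=13 d=33 * → r--
[0,14] -12+22=10 d=30 * → r--
[0,13] -12+21=9 d=29 * → r--
[0,12] -12+20=8 d=28 * → r--
[0,11] -12+14=2 d=22 * → r--
[0,10] -12+12=0 d=20 * → r--
[0,9] -12+10=-2 d=18 * → r--
[0,8] -12+7=-5 d=15 * → r--
[0,7] -12+5=-7 d=13 * → r--
[0,6] -12+3=-9 d=11 * → r--
[0,5] -12+-2=-14 d=6 * → r--
[0,4] -12+-3=-15 d=5 * → r--

l=0, r=3, best |Δ|=5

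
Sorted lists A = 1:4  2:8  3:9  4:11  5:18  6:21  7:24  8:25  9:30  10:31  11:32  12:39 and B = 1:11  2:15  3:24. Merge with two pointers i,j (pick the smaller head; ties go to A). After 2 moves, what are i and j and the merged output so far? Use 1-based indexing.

[i=1,j=1] A[i]=4<=B[j]=11 take 4 → i++
[i=2,j=1] A[i]=8<=B[j]=11 take 8 → i++

i=3, j=1, merged so far=[4, 8]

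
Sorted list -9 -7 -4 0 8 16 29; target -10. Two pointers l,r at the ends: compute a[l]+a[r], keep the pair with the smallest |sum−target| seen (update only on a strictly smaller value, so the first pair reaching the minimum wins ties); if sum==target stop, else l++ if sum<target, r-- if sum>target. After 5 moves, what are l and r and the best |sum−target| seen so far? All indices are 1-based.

l=1 r=7: -9+29=20 d=30 *, r--
l=1 r=6: -9+16=7 d=17 *, r--
l=1 r=5: -9+8=-1 d=9 *, r--
l=1 r=4: -9+0=-9 d=1 *, r--
l=1 r=3: -9+-4=-13 d=3, l++

l=2, r=3, best |Δ|=1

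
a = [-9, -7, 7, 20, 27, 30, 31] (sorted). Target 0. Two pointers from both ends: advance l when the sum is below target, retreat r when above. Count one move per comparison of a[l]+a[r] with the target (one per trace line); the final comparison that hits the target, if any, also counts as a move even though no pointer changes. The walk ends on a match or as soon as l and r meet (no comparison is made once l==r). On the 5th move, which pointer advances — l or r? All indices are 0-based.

l=0 r=6: -9+31=22 >0, r--
l=0 r=5: -9+30=21 >0, r--
l=0 r=4: -9+27=18 >0, r--
l=0 r=3: -9+20=11 >0, r--
l=0 r=2: -9+7=-2 <0, l++

l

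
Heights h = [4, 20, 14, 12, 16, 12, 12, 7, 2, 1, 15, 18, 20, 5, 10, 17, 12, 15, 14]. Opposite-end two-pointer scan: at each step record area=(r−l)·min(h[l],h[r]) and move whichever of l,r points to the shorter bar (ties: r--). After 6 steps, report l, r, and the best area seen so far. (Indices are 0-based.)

[0,18] min(4,14)*18=72 best=72 * → l++
[1,18] min(20,14)*17=238 best=238 * → r--
[1,17] min(20,15)*16=240 best=240 * → r--
[1,16] min(20,12)*15=180 best=240 → r--
[1,15] min(20,17)*14=238 best=240 → r--
[1,14] min(20,10)*13=130 best=240 → r--

l=1, r=13, best area=240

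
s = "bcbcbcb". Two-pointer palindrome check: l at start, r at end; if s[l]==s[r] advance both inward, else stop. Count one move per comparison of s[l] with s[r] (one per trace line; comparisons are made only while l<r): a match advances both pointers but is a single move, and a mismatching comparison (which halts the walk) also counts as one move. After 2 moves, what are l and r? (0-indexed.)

l=2, r=4

[0,6] 'b'=='b' → l++,r--
[1,5] 'c'=='c' → l++,r--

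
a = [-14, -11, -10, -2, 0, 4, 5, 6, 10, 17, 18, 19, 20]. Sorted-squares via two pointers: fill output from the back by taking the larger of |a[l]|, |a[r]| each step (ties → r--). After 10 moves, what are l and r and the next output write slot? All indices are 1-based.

[1,13] |-14|<=|20| out[13]=400 → r--
[1,12] |-14|<=|19| out[12]=361 → r--
[1,11] |-14|<=|18| out[11]=324 → r--
[1,10] |-14|<=|17| out[10]=289 → r--
[1,9] |-14|>|10| out[9]=196 → l++
[2,9] |-11|>|10| out[8]=121 → l++
[3,9] |-10|<=|10| out[7]=100 → r--
[3,8] |-10|>|6| out[6]=100 → l++
[4,8] |-2|<=|6| out[5]=36 → r--
[4,7] |-2|<=|5| out[4]=25 → r--

l=4, r=6, next write slot=3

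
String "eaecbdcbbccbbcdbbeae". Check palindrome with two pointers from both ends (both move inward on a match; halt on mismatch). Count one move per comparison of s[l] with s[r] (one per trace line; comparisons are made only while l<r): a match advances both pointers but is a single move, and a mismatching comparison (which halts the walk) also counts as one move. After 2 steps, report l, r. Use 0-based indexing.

l=0 r=19: 'e'=='e', l++,r--
l=1 r=18: 'a'=='a', l++,r--

l=2, r=17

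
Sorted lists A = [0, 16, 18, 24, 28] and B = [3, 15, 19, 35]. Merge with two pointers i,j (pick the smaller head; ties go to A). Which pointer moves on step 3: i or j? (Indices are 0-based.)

[i=0,j=0] A[i]=0<=B[j]=3 take 0 → i++
[i=1,j=0] A[i]=16>B[j]=3 take 3 → j++
[i=1,j=1] A[i]=16>B[j]=15 take 15 → j++

j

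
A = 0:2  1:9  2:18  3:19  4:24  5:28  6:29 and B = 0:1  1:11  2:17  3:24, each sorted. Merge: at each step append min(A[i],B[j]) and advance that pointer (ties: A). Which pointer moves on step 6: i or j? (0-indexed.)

i

[i=0,j=0] A[i]=2>B[j]=1 take 1 → j++
[i=0,j=1] A[i]=2<=B[j]=11 take 2 → i++
[i=1,j=1] A[i]=9<=B[j]=11 take 9 → i++
[i=2,j=1] A[i]=18>B[j]=11 take 11 → j++
[i=2,j=2] A[i]=18>B[j]=17 take 17 → j++
[i=2,j=3] A[i]=18<=B[j]=24 take 18 → i++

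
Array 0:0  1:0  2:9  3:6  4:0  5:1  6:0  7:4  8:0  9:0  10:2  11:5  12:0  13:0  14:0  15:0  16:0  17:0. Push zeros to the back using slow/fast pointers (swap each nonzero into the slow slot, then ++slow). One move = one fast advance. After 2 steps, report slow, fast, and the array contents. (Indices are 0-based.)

slow=0 fast=0: a[fast]=0, fast++
slow=0 fast=1: a[fast]=0, fast++

slow=0, fast=2, a=[0, 0, 9, 6, 0, 1, 0, 4, 0, 0, 2, 5, 0, 0, 0, 0, 0, 0]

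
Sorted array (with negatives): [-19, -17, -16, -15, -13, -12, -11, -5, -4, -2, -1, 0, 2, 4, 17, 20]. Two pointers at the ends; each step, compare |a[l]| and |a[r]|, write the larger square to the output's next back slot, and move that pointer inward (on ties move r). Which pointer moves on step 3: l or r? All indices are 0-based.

[0,15] |-19|<=|20| out[15]=400 → r--
[0,14] |-19|>|17| out[14]=361 → l++
[1,14] |-17|<=|17| out[13]=289 → r--

r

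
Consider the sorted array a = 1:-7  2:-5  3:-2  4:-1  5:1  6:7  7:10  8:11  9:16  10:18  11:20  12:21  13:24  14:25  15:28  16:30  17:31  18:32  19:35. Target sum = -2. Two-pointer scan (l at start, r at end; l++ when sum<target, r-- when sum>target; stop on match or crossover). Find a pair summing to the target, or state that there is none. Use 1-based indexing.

[1,19] -7+35=28 >-2 → r--
[1,18] -7+32=25 >-2 → r--
[1,17] -7+31=24 >-2 → r--
[1,16] -7+30=23 >-2 → r--
[1,15] -7+28=21 >-2 → r--
[1,14] -7+25=18 >-2 → r--
[1,13] -7+24=17 >-2 → r--
[1,12] -7+21=14 >-2 → r--
[1,11] -7+20=13 >-2 → r--
[1,10] -7+18=11 >-2 → r--
[1,9] -7+16=9 >-2 → r--
[1,8] -7+11=4 >-2 → r--
[1,7] -7+10=3 >-2 → r--
[1,6] -7+7=0 >-2 → r--
[1,5] -7+1=-6 <-2 → l++
[2,5] -5+1=-4 <-2 → l++
[3,5] -2+1=-1 >-2 → r--
[3,4] -2+-1=-3 <-2 → l++

no pair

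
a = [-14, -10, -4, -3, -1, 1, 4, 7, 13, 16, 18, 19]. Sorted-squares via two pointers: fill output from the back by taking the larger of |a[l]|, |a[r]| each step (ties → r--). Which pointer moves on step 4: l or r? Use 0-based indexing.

l=0 r=11: |-14|<=|19| out[11]=361, r--
l=0 r=10: |-14|<=|18| out[10]=324, r--
l=0 r=9: |-14|<=|16| out[9]=256, r--
l=0 r=8: |-14|>|13| out[8]=196, l++

l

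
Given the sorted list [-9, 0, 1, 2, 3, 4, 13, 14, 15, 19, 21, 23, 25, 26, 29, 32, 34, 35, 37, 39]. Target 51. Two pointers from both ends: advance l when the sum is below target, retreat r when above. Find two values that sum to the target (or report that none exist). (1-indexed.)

[1,20] -9+39=30 <51 → l++
[2,20] 0+39=39 <51 → l++
[3,20] 1+39=40 <51 → l++
[4,20] 2+39=41 <51 → l++
[5,20] 3+39=42 <51 → l++
[6,20] 4+39=43 <51 → l++
[7,20] 13+39=52 >51 → r--
[7,19] 13+37=50 <51 → l++
[8,19] 14+37=51 → found

(14, 37)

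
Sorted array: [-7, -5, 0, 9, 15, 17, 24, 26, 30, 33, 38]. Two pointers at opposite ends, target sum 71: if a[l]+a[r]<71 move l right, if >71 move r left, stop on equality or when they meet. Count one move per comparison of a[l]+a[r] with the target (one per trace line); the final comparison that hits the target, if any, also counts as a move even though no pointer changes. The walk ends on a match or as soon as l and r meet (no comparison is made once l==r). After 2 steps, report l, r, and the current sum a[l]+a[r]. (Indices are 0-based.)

l=0 r=10: -7+38=31 <71, l++
l=1 r=10: -5+38=33 <71, l++

l=2, r=10, sum=38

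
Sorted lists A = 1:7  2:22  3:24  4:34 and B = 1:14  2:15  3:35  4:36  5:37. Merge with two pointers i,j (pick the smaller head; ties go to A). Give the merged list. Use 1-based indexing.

[i=1,j=1] A[i]=7<=B[j]=14 take 7 → i++
[i=2,j=1] A[i]=22>B[j]=14 take 14 → j++
[i=2,j=2] A[i]=22>B[j]=15 take 15 → j++
[i=2,j=3] A[i]=22<=B[j]=35 take 22 → i++
[i=3,j=3] A[i]=24<=B[j]=35 take 24 → i++
[i=4,j=3] A[i]=34<=B[j]=35 take 34 → i++
[i=5,j=3] A done, take B[j]=35 → j++
[i=5,j=4] A done, take B[j]=36 → j++
[i=5,j=5] A done, take B[j]=37 → j++

[7, 14, 15, 22, 24, 34, 35, 36, 37]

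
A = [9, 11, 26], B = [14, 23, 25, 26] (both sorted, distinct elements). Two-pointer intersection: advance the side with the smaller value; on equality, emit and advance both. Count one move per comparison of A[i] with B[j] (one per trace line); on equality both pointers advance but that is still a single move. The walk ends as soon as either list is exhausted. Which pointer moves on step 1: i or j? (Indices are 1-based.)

i=1 j=1: 9<14, i++

i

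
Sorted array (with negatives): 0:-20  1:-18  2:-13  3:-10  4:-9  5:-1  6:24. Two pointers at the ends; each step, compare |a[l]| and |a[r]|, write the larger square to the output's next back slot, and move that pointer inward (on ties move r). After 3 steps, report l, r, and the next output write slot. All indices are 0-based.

[0,6] |-20|<=|24| out[6]=576 → r--
[0,5] |-20|>|-1| out[5]=400 → l++
[1,5] |-18|>|-1| out[4]=324 → l++

l=2, r=5, next write slot=3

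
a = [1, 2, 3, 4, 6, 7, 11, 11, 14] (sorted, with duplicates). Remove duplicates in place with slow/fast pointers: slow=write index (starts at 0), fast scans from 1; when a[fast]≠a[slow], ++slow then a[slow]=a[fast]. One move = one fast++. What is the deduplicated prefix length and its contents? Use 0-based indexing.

(s=0,f=1) a[fast]=2≠a[slow]=1 write a[1]=2 → slow++,fast++
(s=1,f=2) a[fast]=3≠a[slow]=2 write a[2]=3 → slow++,fast++
(s=2,f=3) a[fast]=4≠a[slow]=3 write a[3]=4 → slow++,fast++
(s=3,f=4) a[fast]=6≠a[slow]=4 write a[4]=6 → slow++,fast++
(s=4,f=5) a[fast]=7≠a[slow]=6 write a[5]=7 → slow++,fast++
(s=5,f=6) a[fast]=11≠a[slow]=7 write a[6]=11 → slow++,fast++
(s=6,f=7) a[fast]=11=a[slow] dup → fast++
(s=6,f=8) a[fast]=14≠a[slow]=11 write a[7]=14 → slow++,fast++

length 8; prefix = [1, 2, 3, 4, 6, 7, 11, 14]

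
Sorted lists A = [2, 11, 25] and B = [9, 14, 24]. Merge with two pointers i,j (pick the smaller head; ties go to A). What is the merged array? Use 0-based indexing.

[i=0,j=0] A[i]=2<=B[j]=9 take 2 → i++
[i=1,j=0] A[i]=11>B[j]=9 take 9 → j++
[i=1,j=1] A[i]=11<=B[j]=14 take 11 → i++
[i=2,j=1] A[i]=25>B[j]=14 take 14 → j++
[i=2,j=2] A[i]=25>B[j]=24 take 24 → j++
[i=2,j=3] B done, take A[i]=25 → i++

[2, 9, 11, 14, 24, 25]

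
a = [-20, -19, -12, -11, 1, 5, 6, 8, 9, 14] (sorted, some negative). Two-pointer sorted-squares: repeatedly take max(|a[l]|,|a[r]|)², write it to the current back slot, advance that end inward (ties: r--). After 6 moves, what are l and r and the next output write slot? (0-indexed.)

l=4, r=7, next write slot=3

[0,9] |-20|>|14| out[9]=400 → l++
[1,9] |-19|>|14| out[8]=361 → l++
[2,9] |-12|<=|14| out[7]=196 → r--
[2,8] |-12|>|9| out[6]=144 → l++
[3,8] |-11|>|9| out[5]=121 → l++
[4,8] |1|<=|9| out[4]=81 → r--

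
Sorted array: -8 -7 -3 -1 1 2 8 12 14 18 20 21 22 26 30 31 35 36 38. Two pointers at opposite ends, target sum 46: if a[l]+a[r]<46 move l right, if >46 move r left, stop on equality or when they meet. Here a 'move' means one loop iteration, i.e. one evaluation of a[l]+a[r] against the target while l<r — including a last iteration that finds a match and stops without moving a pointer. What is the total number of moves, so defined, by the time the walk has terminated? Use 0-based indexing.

l=0 r=18: -8+38=30 <46, l++
l=1 r=18: -7+38=31 <46, l++
l=2 r=18: -3+38=35 <46, l++
l=3 r=18: -1+38=37 <46, l++
l=4 r=18: 1+38=39 <46, l++
l=5 r=18: 2+38=40 <46, l++
l=6 r=18: 8+38=46, found

7 moves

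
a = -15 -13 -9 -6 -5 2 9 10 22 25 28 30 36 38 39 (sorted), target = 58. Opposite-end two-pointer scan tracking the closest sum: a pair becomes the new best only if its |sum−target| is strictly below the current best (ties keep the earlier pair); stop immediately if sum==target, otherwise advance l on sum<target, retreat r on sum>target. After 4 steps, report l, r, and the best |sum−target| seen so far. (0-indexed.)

l=0 r=14: -15+39=24 d=34 *, l++
l=1 r=14: -13+39=26 d=32 *, l++
l=2 r=14: -9+39=30 d=28 *, l++
l=3 r=14: -6+39=33 d=25 *, l++

l=4, r=14, best |Δ|=25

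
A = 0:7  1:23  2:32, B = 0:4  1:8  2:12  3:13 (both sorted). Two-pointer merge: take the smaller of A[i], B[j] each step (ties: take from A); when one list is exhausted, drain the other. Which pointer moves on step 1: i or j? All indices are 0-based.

i=0 j=0: A[i]=7>B[j]=4 take 4, j++

j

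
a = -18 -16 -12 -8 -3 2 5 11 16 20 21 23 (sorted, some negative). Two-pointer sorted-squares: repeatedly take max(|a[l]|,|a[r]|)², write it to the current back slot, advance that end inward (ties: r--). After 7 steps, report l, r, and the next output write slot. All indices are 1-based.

l=4, r=8, next write slot=5

[1,12] |-18|<=|23| out[12]=529 → r--
[1,11] |-18|<=|21| out[11]=441 → r--
[1,10] |-18|<=|20| out[10]=400 → r--
[1,9] |-18|>|16| out[9]=324 → l++
[2,9] |-16|<=|16| out[8]=256 → r--
[2,8] |-16|>|11| out[7]=256 → l++
[3,8] |-12|>|11| out[6]=144 → l++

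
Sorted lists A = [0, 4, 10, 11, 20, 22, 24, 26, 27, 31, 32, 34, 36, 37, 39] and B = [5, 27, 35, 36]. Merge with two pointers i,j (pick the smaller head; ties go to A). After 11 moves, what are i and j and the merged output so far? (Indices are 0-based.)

i=0 j=0: A[i]=0<=B[j]=5 take 0, i++
i=1 j=0: A[i]=4<=B[j]=5 take 4, i++
i=2 j=0: A[i]=10>B[j]=5 take 5, j++
i=2 j=1: A[i]=10<=B[j]=27 take 10, i++
i=3 j=1: A[i]=11<=B[j]=27 take 11, i++
i=4 j=1: A[i]=20<=B[j]=27 take 20, i++
i=5 j=1: A[i]=22<=B[j]=27 take 22, i++
i=6 j=1: A[i]=24<=B[j]=27 take 24, i++
i=7 j=1: A[i]=26<=B[j]=27 take 26, i++
i=8 j=1: A[i]=27<=B[j]=27 take 27, i++
i=9 j=1: A[i]=31>B[j]=27 take 27, j++

i=9, j=2, merged so far=[0, 4, 5, 10, 11, 20, 22, 24, 26, 27, 27]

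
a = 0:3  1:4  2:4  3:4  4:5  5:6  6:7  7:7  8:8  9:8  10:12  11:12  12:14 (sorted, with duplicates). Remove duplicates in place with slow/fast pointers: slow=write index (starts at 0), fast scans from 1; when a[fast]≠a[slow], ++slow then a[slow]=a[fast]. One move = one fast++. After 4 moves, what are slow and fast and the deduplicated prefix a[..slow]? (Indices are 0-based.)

(s=0,f=1) a[fast]=4≠a[slow]=3 write a[1]=4 → slow++,fast++
(s=1,f=2) a[fast]=4=a[slow] dup → fast++
(s=1,f=3) a[fast]=4=a[slow] dup → fast++
(s=1,f=4) a[fast]=5≠a[slow]=4 write a[2]=5 → slow++,fast++

slow=2, fast=5, prefix=[3, 4, 5]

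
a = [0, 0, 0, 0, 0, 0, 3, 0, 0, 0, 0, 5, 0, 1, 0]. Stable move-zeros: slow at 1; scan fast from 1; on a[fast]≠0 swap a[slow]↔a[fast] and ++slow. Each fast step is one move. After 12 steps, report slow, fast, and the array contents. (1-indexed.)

(s=1,f=1) a[fast]=0 → fast++
(s=1,f=2) a[fast]=0 → fast++
(s=1,f=3) a[fast]=0 → fast++
(s=1,f=4) a[fast]=0 → fast++
(s=1,f=5) a[fast]=0 → fast++
(s=1,f=6) a[fast]=0 → fast++
(s=1,f=7) a[fast]=3≠0 swap→a[1]=3 → slow++,fast++
(s=2,f=8) a[fast]=0 → fast++
(s=2,f=9) a[fast]=0 → fast++
(s=2,f=10) a[fast]=0 → fast++
(s=2,f=11) a[fast]=0 → fast++
(s=2,f=12) a[fast]=5≠0 swap→a[2]=5 → slow++,fast++

slow=3, fast=13, a=[3, 5, 0, 0, 0, 0, 0, 0, 0, 0, 0, 0, 0, 1, 0]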